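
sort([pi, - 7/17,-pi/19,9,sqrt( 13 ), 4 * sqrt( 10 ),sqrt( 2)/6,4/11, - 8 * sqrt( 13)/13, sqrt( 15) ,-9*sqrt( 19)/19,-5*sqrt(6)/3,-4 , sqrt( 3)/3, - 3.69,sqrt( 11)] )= [ - 5*sqrt(6) /3 ,-4, - 3.69,  -  8*sqrt( 13 ) /13, - 9*sqrt ( 19 )/19, - 7/17, - pi/19 , sqrt(2 ) /6,4/11,sqrt( 3)/3,pi,sqrt(11 ) , sqrt (13 ),sqrt (15 ), 9,4 * sqrt( 10)]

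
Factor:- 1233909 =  - 3^2*71^1 * 1931^1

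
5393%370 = 213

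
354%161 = 32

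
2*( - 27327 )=  -  54654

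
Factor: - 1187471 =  - 1187471^1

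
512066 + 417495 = 929561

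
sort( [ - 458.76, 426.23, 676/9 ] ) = [ -458.76, 676/9,  426.23]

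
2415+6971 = 9386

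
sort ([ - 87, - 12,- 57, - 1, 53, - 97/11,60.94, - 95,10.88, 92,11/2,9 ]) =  [ - 95, - 87,-57,  -  12,  -  97/11,-1, 11/2, 9, 10.88,  53,60.94, 92]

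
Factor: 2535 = 3^1* 5^1*13^2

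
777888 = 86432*9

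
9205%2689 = 1138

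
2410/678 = 1205/339 = 3.55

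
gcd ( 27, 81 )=27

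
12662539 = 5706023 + 6956516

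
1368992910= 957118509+411874401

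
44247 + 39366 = 83613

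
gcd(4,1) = 1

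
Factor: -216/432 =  - 1/2  =  -2^( - 1 )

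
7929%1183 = 831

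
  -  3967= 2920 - 6887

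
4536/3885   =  1 + 31/185 = 1.17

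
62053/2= 62053/2 = 31026.50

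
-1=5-6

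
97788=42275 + 55513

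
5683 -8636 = -2953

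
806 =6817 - 6011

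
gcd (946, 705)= 1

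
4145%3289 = 856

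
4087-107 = 3980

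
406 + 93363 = 93769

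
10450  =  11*950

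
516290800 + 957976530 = 1474267330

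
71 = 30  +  41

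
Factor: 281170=2^1*5^1*31^1 *907^1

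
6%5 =1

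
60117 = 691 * 87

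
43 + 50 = 93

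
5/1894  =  5/1894 = 0.00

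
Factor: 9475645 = 5^1*1895129^1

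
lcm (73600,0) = 0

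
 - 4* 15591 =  - 62364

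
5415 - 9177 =  -  3762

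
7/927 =7/927 = 0.01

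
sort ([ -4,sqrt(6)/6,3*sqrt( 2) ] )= [ - 4, sqrt( 6)/6, 3* sqrt (2) ]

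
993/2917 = 993/2917 =0.34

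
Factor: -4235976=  - 2^3*3^5 * 2179^1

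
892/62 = 446/31 = 14.39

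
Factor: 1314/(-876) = -3/2 = -2^ ( - 1)*3^1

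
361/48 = 361/48 = 7.52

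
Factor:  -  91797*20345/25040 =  - 1193361/16  =  - 2^(  -  4 )*3^1*13^1 * 37^1 * 827^1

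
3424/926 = 1712/463  =  3.70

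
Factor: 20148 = 2^2*3^1 * 23^1*73^1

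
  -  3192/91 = -456/13 = - 35.08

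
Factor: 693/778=2^(-1)*3^2 *7^1*11^1* 389^( - 1 )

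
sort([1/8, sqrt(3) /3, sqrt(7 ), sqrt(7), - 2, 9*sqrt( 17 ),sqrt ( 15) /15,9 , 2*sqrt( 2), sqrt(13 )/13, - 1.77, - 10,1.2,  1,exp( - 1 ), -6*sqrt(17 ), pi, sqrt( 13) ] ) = [ - 6*sqrt(17 ), - 10, - 2, - 1.77, 1/8, sqrt ( 15 )/15,sqrt( 13 )/13 , exp (-1 ), sqrt ( 3) /3,1, 1.2, sqrt(7 ),sqrt (7 ), 2*sqrt( 2),pi, sqrt(13), 9, 9*sqrt(17)]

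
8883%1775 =8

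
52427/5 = 52427/5= 10485.40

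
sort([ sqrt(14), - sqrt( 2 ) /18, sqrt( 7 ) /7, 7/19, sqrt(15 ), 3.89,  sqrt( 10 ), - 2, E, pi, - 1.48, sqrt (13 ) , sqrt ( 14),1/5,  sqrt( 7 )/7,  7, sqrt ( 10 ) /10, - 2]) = [ - 2 , - 2,-1.48, - sqrt(2 )/18,1/5, sqrt(10 ) /10,7/19, sqrt(7 ) /7, sqrt( 7)/7,E, pi,sqrt( 10 ) , sqrt(13 ),sqrt( 14 ),sqrt( 14),sqrt(15 ),3.89,  7] 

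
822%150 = 72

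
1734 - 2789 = - 1055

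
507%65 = 52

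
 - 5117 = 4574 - 9691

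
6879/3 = 2293 = 2293.00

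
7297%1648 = 705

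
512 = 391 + 121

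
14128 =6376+7752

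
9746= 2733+7013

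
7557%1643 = 985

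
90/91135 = 18/18227 = 0.00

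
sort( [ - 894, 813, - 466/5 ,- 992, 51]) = [ - 992, - 894, - 466/5, 51, 813] 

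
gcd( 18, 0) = 18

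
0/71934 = 0 = 0.00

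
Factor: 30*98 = 2^2*3^1*5^1*7^2 = 2940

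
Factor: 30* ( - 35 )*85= - 89250  =  - 2^1*3^1* 5^3* 7^1 * 17^1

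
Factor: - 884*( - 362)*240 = 2^7*3^1*5^1*13^1 * 17^1*181^1 = 76801920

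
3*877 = 2631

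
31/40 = 31/40 = 0.78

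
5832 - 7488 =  - 1656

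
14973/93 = 161 = 161.00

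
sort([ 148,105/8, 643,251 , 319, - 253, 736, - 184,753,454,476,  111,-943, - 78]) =[ - 943, - 253, - 184, - 78,  105/8, 111, 148,251,319,454,476, 643, 736 , 753 ] 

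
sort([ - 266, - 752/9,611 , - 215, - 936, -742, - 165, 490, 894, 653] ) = [ - 936, - 742, - 266, - 215, - 165, - 752/9, 490,  611, 653,  894]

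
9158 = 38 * 241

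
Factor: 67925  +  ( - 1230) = 5^1 * 13339^1 = 66695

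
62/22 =31/11 = 2.82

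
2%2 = 0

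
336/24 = 14 = 14.00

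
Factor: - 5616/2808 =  - 2 = - 2^1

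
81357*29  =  2359353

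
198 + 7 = 205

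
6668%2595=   1478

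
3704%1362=980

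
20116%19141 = 975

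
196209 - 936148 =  - 739939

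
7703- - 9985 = 17688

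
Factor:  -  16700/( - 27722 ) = 50/83= 2^1*5^2*83^(-1 ) 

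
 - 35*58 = - 2030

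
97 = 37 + 60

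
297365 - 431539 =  - 134174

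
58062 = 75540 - 17478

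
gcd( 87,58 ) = 29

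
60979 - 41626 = 19353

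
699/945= 233/315 = 0.74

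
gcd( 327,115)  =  1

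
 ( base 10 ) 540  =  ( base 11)451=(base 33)gc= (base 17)1ED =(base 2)1000011100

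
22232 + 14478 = 36710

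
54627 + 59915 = 114542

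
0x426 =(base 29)17i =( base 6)4530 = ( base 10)1062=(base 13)639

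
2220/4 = 555 = 555.00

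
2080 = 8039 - 5959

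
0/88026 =0 = 0.00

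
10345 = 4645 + 5700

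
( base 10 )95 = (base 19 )50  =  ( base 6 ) 235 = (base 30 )35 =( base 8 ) 137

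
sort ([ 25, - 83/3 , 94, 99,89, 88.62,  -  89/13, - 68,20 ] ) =[ - 68, - 83/3, - 89/13, 20 , 25,88.62, 89 , 94, 99]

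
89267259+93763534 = 183030793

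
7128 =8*891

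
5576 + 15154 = 20730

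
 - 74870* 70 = -5240900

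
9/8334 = 1/926 = 0.00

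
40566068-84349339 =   -  43783271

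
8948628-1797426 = 7151202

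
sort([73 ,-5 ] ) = [- 5,73 ]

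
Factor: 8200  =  2^3*5^2 * 41^1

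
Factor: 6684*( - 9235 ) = - 2^2*3^1*5^1* 557^1*1847^1 = - 61726740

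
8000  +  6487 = 14487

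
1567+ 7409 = 8976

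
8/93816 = 1/11727 = 0.00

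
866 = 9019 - 8153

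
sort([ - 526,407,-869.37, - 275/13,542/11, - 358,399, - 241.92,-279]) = [- 869.37, - 526,  -  358, - 279 , - 241.92,-275/13,542/11,399,407]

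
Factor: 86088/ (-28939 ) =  - 2^3 * 3^1 * 17^1 * 43^( - 1)*211^1 * 673^( - 1)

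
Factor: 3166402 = 2^1*31^1*51071^1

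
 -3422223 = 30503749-33925972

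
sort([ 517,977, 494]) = [ 494, 517,  977]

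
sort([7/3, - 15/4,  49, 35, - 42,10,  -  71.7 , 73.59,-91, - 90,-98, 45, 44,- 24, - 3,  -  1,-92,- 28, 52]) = [ - 98, - 92, - 91, - 90, - 71.7, - 42,  -  28, - 24, - 15/4 , - 3, - 1, 7/3, 10, 35,44, 45,  49, 52, 73.59]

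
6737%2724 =1289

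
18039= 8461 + 9578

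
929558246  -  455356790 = 474201456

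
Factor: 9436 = 2^2*7^1*337^1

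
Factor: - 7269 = - 3^1 * 2423^1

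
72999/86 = 72999/86 = 848.83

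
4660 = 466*10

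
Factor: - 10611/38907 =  - 3^1*11^( - 1 )= - 3/11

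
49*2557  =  125293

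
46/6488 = 23/3244 =0.01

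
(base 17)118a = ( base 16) 14E4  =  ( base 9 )7302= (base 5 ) 132343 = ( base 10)5348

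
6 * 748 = 4488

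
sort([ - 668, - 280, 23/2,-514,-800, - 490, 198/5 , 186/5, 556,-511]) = [ -800, - 668,-514, - 511, - 490, - 280,  23/2, 186/5, 198/5, 556]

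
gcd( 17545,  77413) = 1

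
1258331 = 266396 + 991935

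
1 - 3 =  - 2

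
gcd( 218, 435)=1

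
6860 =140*49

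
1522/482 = 761/241 = 3.16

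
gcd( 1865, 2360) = 5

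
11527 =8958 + 2569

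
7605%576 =117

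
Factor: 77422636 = 2^2*19355659^1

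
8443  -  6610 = 1833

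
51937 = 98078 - 46141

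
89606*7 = 627242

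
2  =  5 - 3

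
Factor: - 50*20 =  - 1000 = - 2^3*5^3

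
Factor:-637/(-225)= 3^(- 2 ) * 5^(-2)*7^2*13^1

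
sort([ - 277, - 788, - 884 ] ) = [ - 884, - 788, - 277]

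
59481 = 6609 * 9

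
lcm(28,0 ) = 0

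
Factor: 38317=38317^1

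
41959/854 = 49 + 113/854   =  49.13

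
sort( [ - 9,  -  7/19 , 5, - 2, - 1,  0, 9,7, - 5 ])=[-9, - 5 ,-2,  -  1 , - 7/19, 0,5, 7, 9]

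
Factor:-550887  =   - 3^1*47^1*3907^1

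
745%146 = 15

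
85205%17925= 13505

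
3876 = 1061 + 2815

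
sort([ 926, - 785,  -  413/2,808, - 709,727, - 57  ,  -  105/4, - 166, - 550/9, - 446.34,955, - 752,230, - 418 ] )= [ - 785, - 752, - 709,-446.34, - 418, - 413/2, - 166, - 550/9, - 57, - 105/4,230, 727,808,926, 955 ] 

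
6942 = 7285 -343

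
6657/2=6657/2 = 3328.50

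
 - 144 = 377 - 521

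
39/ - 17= - 3 + 12/17 = - 2.29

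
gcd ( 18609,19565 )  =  1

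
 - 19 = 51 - 70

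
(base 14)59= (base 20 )3j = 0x4F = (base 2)1001111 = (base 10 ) 79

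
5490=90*61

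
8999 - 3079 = 5920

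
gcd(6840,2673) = 9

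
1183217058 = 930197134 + 253019924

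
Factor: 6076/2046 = 98/33 = 2^1*3^(-1 ) * 7^2*11^ ( - 1 ) 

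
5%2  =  1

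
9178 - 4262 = 4916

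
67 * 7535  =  504845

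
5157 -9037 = - 3880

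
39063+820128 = 859191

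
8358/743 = 8358/743 = 11.25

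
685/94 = 685/94= 7.29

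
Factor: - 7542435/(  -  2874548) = 2^(-2 )*3^1*5^1*19^(  -  1 )* 109^( - 1)*347^( - 1)*502829^1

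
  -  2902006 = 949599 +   -  3851605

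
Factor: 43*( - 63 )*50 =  - 135450 = -2^1 * 3^2*5^2 * 7^1*43^1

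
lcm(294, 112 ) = 2352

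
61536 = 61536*1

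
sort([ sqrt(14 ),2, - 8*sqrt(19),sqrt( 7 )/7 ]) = [-8*sqrt(19 ),sqrt( 7)/7,2, sqrt(14 ) ] 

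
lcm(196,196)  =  196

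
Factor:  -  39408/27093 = -16/11= - 2^4*11^(  -  1 ) 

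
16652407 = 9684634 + 6967773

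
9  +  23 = 32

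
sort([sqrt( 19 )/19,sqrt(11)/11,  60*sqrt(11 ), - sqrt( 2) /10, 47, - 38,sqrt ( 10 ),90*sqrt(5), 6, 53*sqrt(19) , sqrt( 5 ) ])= [ - 38 , - sqrt(2 ) /10,sqrt( 19 )/19 , sqrt( 11)/11,sqrt( 5),  sqrt( 10) , 6,  47, 60*sqrt( 11 ), 90*sqrt( 5), 53 * sqrt( 19)] 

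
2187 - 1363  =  824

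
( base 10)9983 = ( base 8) 23377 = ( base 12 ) 593B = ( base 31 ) AC1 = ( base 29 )BP7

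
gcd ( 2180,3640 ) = 20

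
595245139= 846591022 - 251345883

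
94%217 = 94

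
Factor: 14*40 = 2^4*5^1*7^1 = 560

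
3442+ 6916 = 10358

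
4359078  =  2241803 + 2117275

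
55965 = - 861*( - 65) 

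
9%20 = 9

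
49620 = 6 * 8270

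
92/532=23/133 = 0.17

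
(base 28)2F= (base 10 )71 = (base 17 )43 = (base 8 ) 107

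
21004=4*5251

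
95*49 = 4655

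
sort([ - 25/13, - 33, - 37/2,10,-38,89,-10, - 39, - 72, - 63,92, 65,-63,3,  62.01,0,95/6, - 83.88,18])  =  [-83.88, - 72, - 63, - 63, - 39, - 38, - 33, - 37/2, - 10, - 25/13,0,3,10,95/6,18, 62.01,  65,89,92]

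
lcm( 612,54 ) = 1836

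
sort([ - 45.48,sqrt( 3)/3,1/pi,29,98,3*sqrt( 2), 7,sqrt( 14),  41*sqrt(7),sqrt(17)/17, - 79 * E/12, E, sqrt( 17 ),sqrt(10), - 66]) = [-66, - 45.48, - 79*E/12, sqrt(17)/17 , 1/pi, sqrt(3 ) /3,  E,sqrt(10), sqrt(14 ),sqrt(17 ),  3 * sqrt(2),7,29,98,41*sqrt(7)] 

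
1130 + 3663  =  4793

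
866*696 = 602736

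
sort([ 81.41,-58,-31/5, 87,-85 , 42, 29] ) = [-85,  -  58, - 31/5,29, 42, 81.41, 87] 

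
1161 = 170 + 991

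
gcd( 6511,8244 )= 1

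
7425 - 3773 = 3652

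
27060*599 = 16208940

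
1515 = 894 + 621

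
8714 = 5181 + 3533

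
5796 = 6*966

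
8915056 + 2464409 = 11379465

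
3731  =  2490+1241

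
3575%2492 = 1083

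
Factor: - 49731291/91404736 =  - 2^ ( - 6)*3^2 * 1997^1 * 2767^1*1428199^(  -  1)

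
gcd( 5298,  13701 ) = 3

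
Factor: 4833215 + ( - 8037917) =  - 3204702 =-2^1 * 3^2*178039^1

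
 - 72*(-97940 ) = 7051680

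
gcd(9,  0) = 9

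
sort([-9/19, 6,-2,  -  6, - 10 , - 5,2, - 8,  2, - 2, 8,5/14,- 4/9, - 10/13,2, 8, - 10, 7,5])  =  [ - 10, - 10,-8, - 6, - 5, - 2, - 2, -10/13, - 9/19, - 4/9,  5/14, 2,2,  2,5 , 6, 7, 8,8]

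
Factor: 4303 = 13^1*331^1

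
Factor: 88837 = 7^4*37^1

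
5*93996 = 469980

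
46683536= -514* (-90824)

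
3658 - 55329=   -  51671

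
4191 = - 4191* ( - 1)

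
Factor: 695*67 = 46565  =  5^1*67^1 * 139^1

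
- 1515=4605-6120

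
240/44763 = 80/14921 = 0.01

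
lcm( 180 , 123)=7380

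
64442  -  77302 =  - 12860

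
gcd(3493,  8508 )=1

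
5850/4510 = 585/451 = 1.30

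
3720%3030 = 690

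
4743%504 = 207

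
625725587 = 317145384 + 308580203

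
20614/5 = 4122 + 4/5 = 4122.80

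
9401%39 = 2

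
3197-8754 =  - 5557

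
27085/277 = 27085/277 = 97.78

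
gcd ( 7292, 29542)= 2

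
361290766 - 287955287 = 73335479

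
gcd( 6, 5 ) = 1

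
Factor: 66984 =2^3 * 3^1* 2791^1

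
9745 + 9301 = 19046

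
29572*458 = 13543976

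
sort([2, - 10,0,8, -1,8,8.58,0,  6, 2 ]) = [ - 10,- 1,0 , 0, 2, 2,6, 8, 8,8.58 ]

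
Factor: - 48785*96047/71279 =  - 4685652895/71279 = -5^1*7^1*11^1*13^( - 1 )*887^1*5483^( - 1)*13721^1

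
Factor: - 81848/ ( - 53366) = 40924/26683 = 2^2*13^1*787^1*26683^( - 1) 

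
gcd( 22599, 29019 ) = 3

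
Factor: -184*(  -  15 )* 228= 629280= 2^5 *3^2*5^1*19^1 *23^1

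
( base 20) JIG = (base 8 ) 17450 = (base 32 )7p8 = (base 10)7976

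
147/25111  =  147/25111 = 0.01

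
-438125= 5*( - 87625) 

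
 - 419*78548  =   - 32911612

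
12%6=0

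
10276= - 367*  ( - 28 ) 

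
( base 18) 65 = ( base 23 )4l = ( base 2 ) 1110001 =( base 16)71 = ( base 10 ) 113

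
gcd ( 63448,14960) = 88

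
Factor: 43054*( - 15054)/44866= - 324067458/22433 = -2^1*3^1*11^1*13^1*19^1 * 103^1*193^1*22433^(-1 ) 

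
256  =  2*128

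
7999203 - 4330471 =3668732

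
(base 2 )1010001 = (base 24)39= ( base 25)36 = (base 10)81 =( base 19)45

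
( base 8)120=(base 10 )80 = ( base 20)40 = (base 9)88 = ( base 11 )73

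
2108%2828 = 2108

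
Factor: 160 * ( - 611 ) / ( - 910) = 752/7 = 2^4*7^( - 1) * 47^1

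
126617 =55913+70704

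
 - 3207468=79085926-82293394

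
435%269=166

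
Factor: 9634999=11^1*23^1*38083^1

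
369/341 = 1 + 28/341 = 1.08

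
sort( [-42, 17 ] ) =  [ - 42, 17 ]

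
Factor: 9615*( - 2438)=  - 23441370 = - 2^1*3^1*5^1*23^1*53^1*641^1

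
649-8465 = -7816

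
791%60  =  11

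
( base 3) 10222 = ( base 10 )107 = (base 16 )6B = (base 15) 72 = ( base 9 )128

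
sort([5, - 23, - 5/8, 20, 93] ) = [- 23,-5/8,5,20, 93] 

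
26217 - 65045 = - 38828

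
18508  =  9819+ 8689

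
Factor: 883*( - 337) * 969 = - 288346299 = - 3^1*17^1*  19^1*337^1*883^1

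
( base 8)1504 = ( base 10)836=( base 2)1101000100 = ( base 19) 260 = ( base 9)1128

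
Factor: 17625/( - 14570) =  - 2^( - 1 ) *3^1*5^2*31^( - 1 ) = - 75/62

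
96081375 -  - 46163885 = 142245260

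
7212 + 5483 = 12695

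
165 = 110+55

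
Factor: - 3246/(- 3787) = 6/7= 2^1*3^1*7^( - 1 )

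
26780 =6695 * 4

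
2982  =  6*497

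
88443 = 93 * 951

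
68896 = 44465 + 24431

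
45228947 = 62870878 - 17641931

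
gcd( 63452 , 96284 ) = 4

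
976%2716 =976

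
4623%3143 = 1480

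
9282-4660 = 4622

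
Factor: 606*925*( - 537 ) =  - 301015350 = - 2^1*3^2*5^2*37^1*101^1 *179^1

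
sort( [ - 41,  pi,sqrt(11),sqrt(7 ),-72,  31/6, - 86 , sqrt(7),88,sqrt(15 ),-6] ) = [ - 86, - 72, - 41, - 6, sqrt(7 ),sqrt(7),pi, sqrt(11) , sqrt(15), 31/6,  88]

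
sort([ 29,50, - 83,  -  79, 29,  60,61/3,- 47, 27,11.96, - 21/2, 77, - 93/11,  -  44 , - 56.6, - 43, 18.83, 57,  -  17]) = [  -  83,-79, - 56.6, - 47, - 44, - 43, -17, - 21/2, - 93/11, 11.96,  18.83,61/3,27, 29, 29 , 50,  57,60, 77]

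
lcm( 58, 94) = 2726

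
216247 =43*5029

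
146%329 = 146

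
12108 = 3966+8142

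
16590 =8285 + 8305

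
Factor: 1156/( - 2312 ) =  - 1/2 = - 2^ (  -  1) 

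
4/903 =4/903 = 0.00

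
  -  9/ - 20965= 9/20965 = 0.00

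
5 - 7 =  - 2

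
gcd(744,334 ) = 2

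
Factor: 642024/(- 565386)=-444/391 = - 2^2 * 3^1 * 17^( - 1)*23^(  -  1 )*37^1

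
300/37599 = 100/12533 = 0.01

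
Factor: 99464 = 2^3*12433^1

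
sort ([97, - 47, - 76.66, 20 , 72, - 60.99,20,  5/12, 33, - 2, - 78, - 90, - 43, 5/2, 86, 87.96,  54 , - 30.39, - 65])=[-90, - 78  , - 76.66,-65,  -  60.99, - 47, - 43,-30.39 , - 2 , 5/12,5/2,20, 20,33, 54, 72,86,87.96, 97]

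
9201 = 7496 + 1705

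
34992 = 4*8748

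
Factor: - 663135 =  - 3^1*5^1 * 11^1 * 4019^1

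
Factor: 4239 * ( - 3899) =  - 16527861 = - 3^3  *7^1 * 157^1 * 557^1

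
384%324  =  60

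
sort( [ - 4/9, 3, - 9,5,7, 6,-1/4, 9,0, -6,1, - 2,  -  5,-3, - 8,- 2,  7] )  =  [ - 9,-8,-6, - 5, - 3 ,-2,-2 ,-4/9,- 1/4,0, 1, 3, 5,6,7,  7,9]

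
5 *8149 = 40745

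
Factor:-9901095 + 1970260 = -7930835=- 5^1*11^1*41^1*3517^1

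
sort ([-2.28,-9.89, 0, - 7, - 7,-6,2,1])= [-9.89, - 7, - 7, - 6, - 2.28,0,1,2]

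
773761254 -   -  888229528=1661990782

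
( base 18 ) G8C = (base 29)6A4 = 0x14dc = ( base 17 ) 1182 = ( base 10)5340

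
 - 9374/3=-9374/3 =- 3124.67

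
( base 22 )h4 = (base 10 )378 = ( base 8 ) 572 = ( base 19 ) 10h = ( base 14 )1D0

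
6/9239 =6/9239 = 0.00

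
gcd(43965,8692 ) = 1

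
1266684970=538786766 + 727898204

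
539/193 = 2+153/193 = 2.79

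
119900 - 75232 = 44668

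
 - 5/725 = -1/145 = - 0.01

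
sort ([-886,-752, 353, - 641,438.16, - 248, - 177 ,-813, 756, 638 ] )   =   [ - 886, - 813, - 752,-641, - 248,-177,  353, 438.16 , 638 , 756] 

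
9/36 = 1/4 = 0.25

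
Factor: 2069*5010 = 10365690 = 2^1*3^1*5^1 * 167^1*2069^1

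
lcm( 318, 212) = 636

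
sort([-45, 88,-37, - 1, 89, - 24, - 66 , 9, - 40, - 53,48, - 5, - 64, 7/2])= [ - 66 , - 64, - 53,- 45, -40, - 37, - 24, - 5,- 1, 7/2, 9, 48,88, 89]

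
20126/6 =10063/3 = 3354.33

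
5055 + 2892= 7947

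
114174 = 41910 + 72264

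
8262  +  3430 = 11692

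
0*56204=0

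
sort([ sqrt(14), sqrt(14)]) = [ sqrt(14 ), sqrt(14 )]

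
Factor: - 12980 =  - 2^2*5^1*11^1*59^1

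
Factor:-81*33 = - 2673 = -3^5 * 11^1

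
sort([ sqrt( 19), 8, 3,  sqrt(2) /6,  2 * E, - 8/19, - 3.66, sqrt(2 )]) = [ - 3.66, - 8/19,  sqrt ( 2 )/6,sqrt (2 ),3, sqrt(19), 2*E,8]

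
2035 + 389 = 2424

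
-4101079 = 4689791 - 8790870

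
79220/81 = 79220/81  =  978.02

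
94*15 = 1410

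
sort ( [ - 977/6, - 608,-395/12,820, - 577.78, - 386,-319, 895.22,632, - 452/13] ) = [- 608, - 577.78,- 386, - 319,-977/6, - 452/13, - 395/12,  632,820,895.22 ]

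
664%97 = 82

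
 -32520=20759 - 53279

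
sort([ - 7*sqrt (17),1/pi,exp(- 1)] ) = [ - 7*sqrt( 17), 1/pi,exp( - 1)]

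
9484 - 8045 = 1439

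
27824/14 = 13912/7 = 1987.43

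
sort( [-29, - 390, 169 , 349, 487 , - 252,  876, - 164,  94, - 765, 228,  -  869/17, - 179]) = [ - 765 , - 390,-252,-179, - 164, - 869/17, - 29,94, 169, 228, 349, 487, 876]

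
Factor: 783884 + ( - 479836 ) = 304048 = 2^4*31^1* 613^1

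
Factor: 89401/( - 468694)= - 2^( - 1)*13^2*443^( - 1)=   - 169/886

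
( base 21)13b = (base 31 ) gj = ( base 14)28B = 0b1000000011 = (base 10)515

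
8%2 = 0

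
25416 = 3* 8472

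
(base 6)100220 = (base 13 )3768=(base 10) 7860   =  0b1111010110100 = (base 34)6r6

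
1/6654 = 1/6654 = 0.00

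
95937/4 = 23984 + 1/4  =  23984.25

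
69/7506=23/2502 = 0.01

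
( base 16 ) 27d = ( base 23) 14G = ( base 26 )od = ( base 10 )637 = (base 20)1bh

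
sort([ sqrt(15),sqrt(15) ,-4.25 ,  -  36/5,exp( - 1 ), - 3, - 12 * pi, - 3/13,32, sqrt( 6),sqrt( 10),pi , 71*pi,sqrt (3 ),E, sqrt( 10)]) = [ -12*pi, - 36/5,-4.25, - 3,-3/13,exp(-1 ),sqrt( 3),sqrt( 6),E,pi,sqrt( 10), sqrt( 10),sqrt( 15),sqrt( 15 ), 32, 71*pi ] 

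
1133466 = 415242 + 718224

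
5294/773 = 6 + 656/773= 6.85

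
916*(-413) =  - 378308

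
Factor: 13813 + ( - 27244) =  - 3^1*11^2*37^1= - 13431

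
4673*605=2827165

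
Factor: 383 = 383^1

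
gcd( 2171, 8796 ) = 1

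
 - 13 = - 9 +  -4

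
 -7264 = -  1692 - 5572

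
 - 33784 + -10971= -44755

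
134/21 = 6 + 8/21= 6.38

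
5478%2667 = 144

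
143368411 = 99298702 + 44069709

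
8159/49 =8159/49 = 166.51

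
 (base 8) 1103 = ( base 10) 579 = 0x243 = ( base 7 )1455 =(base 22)147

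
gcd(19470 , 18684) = 6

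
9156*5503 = 50385468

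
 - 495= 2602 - 3097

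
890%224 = 218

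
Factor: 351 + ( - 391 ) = - 2^3*5^1 = - 40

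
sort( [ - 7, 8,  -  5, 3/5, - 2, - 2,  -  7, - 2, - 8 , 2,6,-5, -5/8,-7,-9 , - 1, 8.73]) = [ -9,-8, - 7,-7,-7,  -  5, -5, - 2, - 2,-2  , - 1,  -  5/8, 3/5,2, 6,8, 8.73] 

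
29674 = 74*401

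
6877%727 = 334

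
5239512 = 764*6858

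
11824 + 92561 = 104385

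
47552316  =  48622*978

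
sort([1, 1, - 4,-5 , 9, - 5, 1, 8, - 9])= [ - 9, - 5  , - 5, - 4, 1, 1, 1,8,9]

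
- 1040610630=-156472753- 884137877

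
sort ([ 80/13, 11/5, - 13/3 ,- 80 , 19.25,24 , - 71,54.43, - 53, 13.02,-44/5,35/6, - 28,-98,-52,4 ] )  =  [ - 98, - 80,-71, - 53, - 52, - 28, - 44/5, - 13/3,11/5 , 4 , 35/6, 80/13, 13.02, 19.25, 24,54.43 ]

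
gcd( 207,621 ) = 207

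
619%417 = 202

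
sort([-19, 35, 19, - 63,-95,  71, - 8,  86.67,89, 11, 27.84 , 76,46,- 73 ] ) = [ - 95,  -  73, - 63, - 19,  -  8,11, 19,27.84,35,46, 71,76,  86.67,89]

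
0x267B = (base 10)9851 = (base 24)h2b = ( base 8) 23173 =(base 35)81G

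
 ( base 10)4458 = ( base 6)32350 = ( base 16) 116A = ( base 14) 18A6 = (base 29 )58L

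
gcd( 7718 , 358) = 2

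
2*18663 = 37326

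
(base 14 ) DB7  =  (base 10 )2709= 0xa95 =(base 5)41314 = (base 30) 309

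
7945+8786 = 16731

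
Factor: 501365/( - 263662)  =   - 2^( - 1)*5^1*7^( - 1) * 37^( - 1 )*197^1= - 985/518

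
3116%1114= 888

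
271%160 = 111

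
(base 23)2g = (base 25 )2c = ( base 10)62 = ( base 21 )2K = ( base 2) 111110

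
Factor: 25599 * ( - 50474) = - 1292083926 =- 2^1*3^1*7^1*23^1*53^1 *25237^1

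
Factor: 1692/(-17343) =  - 4/41 = -  2^2*41^( - 1) 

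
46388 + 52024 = 98412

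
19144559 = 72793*263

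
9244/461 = 20 +24/461 = 20.05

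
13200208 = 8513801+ 4686407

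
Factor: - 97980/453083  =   - 2^2*3^1*5^1*23^1*71^1 * 283^( -1)*1601^( -1 ) 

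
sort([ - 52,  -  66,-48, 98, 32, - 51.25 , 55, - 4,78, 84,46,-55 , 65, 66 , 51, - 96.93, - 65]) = [ - 96.93,-66, - 65, - 55,  -  52 , - 51.25 ,  -  48,-4, 32, 46, 51, 55,65,66, 78, 84, 98 ] 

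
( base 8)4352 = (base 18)70e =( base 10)2282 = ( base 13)1067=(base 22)4fg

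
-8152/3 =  - 2718 + 2/3 = - 2717.33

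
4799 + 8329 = 13128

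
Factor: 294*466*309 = 42334236 = 2^2*3^2*7^2* 103^1*  233^1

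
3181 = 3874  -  693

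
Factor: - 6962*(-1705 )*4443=52739343030 = 2^1*3^1*5^1*11^1*31^1 * 59^2*1481^1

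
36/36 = 1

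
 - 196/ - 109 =1 + 87/109 = 1.80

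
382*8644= 3302008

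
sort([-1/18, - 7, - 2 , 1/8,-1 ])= [- 7, - 2, - 1, - 1/18, 1/8 ] 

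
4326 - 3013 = 1313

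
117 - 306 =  - 189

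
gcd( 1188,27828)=36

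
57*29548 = 1684236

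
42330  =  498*85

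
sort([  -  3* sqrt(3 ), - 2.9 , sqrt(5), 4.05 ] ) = [-3*sqrt( 3),- 2.9, sqrt( 5) , 4.05]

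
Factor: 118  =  2^1*59^1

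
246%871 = 246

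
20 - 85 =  - 65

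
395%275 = 120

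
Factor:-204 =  - 2^2*3^1 * 17^1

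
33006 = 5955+27051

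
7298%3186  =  926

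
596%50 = 46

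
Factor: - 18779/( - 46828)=2^(  -  2 )*23^ (-1)*89^1*211^1*509^( - 1)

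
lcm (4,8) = 8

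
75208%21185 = 11653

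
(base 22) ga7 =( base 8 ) 17443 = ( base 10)7971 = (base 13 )3822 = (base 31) 894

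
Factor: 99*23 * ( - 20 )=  - 2^2*3^2*5^1*11^1 * 23^1 = - 45540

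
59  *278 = 16402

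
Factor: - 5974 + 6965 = 991^1 = 991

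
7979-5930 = 2049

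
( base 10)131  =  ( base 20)6b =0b10000011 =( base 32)43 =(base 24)5B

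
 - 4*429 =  - 1716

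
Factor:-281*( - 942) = 2^1 * 3^1*157^1*281^1  =  264702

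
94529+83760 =178289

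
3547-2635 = 912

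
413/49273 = 59/7039= 0.01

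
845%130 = 65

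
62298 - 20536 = 41762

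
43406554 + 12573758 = 55980312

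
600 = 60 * 10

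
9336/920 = 10 + 17/115 = 10.15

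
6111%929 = 537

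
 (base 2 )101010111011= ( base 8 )5273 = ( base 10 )2747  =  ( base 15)c32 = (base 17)98a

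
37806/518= 18903/259 = 72.98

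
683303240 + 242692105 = 925995345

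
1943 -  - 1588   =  3531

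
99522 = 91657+7865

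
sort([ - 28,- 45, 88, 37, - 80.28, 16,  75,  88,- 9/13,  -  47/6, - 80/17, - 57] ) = [ - 80.28, - 57, - 45, - 28, - 47/6, - 80/17, - 9/13,  16, 37,  75, 88,  88 ]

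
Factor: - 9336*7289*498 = -33888951792= - 2^4*3^2*37^1*83^1*197^1*389^1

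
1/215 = 1/215 = 0.00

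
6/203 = 6/203 = 0.03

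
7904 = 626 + 7278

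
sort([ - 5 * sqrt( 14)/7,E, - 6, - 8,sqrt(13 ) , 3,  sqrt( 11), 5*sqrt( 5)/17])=[ - 8, - 6,  -  5*sqrt( 14)/7,  5*sqrt( 5)/17, E, 3 , sqrt( 11), sqrt(13) ] 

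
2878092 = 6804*423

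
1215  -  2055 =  - 840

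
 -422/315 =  - 2 + 208/315 = -  1.34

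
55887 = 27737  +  28150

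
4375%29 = 25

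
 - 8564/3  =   -8564/3 = - 2854.67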